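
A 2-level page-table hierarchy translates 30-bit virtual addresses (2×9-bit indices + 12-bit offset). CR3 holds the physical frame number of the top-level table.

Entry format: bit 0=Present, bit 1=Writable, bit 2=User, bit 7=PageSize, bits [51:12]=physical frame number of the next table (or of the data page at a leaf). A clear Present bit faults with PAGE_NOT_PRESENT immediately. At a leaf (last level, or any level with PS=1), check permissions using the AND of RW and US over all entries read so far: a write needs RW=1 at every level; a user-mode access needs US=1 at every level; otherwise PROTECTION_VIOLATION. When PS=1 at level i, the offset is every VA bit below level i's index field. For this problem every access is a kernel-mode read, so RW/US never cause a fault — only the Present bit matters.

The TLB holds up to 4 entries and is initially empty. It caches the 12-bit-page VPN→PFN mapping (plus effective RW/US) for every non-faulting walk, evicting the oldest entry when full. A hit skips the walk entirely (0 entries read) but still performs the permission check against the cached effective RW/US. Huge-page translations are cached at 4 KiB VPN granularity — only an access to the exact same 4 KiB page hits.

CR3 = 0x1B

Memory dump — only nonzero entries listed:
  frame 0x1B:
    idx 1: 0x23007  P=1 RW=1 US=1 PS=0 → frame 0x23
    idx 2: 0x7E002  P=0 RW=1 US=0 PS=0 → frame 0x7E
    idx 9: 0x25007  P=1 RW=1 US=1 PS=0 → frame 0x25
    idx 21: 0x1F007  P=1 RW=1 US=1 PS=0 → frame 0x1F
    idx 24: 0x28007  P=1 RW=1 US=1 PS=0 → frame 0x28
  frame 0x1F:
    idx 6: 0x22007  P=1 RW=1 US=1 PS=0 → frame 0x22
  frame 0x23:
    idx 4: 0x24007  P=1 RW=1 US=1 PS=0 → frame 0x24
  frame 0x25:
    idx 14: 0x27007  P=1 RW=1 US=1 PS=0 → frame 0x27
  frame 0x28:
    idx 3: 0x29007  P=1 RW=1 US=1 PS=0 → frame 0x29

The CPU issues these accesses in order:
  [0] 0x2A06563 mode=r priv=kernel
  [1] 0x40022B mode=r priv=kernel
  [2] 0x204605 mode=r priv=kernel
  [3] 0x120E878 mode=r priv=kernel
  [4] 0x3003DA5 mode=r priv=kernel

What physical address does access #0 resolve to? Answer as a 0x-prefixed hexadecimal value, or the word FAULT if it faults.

Trace:
#0 VA=0x2A06563 (r,kernel):
  [0] read 0x1B idx=21: raw=0x1F007 flags P=1 W=1 U=1 S=0
  [1] read 0x1F idx=6: raw=0x22007 flags P=1 W=1 U=1 S=0
  ✓ 0x22563  — 2 lookups
#1 VA=0x40022B (r,kernel):
  [0] read 0x1B idx=2: raw=0x7E002 flags P=0 W=1 U=0 S=0
  ✗ PAGE_NOT_PRESENT  [1 reads]
#2 VA=0x204605 (r,kernel):
  [0] read 0x1B idx=1: raw=0x23007 flags P=1 W=1 U=1 S=0
  [1] read 0x23 idx=4: raw=0x24007 flags P=1 W=1 U=1 S=0
  ✓ 0x24605  — 2 lookups
#3 VA=0x120E878 (r,kernel):
  [0] read 0x1B idx=9: raw=0x25007 flags P=1 W=1 U=1 S=0
  [1] read 0x25 idx=14: raw=0x27007 flags P=1 W=1 U=1 S=0
  ✓ 0x27878  — 2 lookups
#4 VA=0x3003DA5 (r,kernel):
  [0] read 0x1B idx=24: raw=0x28007 flags P=1 W=1 U=1 S=0
  [1] read 0x28 idx=3: raw=0x29007 flags P=1 W=1 U=1 S=0
  ✓ 0x29DA5  — 2 lookups

Access #0 PA: 0x22563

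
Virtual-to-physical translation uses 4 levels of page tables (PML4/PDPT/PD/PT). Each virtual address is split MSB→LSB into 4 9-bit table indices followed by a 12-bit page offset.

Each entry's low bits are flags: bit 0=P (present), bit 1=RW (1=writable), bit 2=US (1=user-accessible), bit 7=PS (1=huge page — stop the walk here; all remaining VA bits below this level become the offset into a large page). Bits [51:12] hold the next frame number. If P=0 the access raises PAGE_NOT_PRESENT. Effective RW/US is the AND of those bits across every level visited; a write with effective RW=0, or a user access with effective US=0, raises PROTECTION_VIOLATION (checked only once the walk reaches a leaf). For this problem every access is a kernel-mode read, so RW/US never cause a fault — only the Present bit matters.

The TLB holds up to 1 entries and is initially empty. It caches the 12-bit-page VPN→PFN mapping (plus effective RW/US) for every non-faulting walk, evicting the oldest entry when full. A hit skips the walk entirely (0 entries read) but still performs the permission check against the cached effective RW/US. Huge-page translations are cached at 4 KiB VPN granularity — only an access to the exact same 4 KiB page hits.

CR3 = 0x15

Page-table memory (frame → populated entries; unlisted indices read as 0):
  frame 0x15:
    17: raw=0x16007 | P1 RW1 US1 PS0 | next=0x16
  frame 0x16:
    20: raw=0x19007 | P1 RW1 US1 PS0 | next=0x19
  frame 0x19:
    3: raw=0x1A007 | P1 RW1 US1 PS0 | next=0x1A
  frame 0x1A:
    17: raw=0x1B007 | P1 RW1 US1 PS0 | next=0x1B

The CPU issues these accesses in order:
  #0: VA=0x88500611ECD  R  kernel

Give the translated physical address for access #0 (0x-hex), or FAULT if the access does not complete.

Walk each access:
#0 VA=0x88500611ECD (r,kernel):
  [0] read 0x15 idx=17: raw=0x16007 flags P=1 W=1 U=1 S=0
  [1] read 0x16 idx=20: raw=0x19007 flags P=1 W=1 U=1 S=0
  [2] read 0x19 idx=3: raw=0x1A007 flags P=1 W=1 U=1 S=0
  [3] read 0x1A idx=17: raw=0x1B007 flags P=1 W=1 U=1 S=0
  ⇒ phys 0x1BECD  [4 reads]

Access #0 PA: 0x1BECD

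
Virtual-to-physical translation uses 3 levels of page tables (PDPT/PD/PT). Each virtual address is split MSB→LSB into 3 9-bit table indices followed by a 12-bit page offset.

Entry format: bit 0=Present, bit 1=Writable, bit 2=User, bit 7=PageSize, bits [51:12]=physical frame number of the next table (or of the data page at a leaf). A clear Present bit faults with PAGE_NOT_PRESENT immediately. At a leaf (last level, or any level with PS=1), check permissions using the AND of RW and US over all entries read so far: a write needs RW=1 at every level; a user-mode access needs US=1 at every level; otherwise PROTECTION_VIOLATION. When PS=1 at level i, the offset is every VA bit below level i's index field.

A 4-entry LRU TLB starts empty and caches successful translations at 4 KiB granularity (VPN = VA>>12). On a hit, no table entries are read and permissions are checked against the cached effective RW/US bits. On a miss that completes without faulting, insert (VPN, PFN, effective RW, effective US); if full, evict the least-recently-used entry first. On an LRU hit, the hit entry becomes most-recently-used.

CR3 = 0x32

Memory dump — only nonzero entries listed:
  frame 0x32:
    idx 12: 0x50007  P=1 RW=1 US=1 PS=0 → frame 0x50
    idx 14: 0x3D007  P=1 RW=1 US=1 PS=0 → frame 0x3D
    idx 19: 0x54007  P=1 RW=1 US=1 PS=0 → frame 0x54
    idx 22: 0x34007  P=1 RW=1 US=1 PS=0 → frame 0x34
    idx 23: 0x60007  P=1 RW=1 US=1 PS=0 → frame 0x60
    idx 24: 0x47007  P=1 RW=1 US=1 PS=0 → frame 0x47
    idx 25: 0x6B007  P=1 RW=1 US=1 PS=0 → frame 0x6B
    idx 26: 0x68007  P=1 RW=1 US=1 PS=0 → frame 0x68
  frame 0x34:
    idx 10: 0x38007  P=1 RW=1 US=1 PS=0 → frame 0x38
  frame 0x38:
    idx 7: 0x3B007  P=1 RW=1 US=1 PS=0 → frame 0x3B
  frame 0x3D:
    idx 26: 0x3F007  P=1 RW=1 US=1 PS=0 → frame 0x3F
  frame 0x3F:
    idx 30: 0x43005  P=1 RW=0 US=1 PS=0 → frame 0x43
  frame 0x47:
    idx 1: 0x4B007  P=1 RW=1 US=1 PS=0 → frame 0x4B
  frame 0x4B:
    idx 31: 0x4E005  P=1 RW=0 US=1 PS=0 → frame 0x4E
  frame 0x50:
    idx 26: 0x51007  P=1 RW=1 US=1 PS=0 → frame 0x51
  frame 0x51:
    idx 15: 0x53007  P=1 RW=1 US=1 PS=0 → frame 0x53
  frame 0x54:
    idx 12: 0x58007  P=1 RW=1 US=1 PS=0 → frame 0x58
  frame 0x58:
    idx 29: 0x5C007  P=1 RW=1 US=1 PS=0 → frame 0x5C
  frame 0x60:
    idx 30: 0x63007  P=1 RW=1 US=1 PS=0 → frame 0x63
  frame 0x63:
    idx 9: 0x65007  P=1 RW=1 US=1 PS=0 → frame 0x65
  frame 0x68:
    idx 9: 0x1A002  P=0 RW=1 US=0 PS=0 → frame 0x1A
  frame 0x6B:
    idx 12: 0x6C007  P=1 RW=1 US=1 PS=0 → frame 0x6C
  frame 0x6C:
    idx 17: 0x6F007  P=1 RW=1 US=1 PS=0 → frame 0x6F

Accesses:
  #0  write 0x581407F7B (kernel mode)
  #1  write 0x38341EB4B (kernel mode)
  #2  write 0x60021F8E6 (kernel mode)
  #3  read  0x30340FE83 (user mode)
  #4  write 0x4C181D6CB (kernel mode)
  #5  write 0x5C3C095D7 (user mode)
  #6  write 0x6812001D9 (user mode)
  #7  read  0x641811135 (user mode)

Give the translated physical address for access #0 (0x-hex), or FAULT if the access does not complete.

Walk each access:
#0 VA=0x581407F7B (w,kernel):
  [0] read 0x32 idx=22: raw=0x34007 flags P=1 W=1 U=1 S=0
  [1] read 0x34 idx=10: raw=0x38007 flags P=1 W=1 U=1 S=0
  [2] read 0x38 idx=7: raw=0x3B007 flags P=1 W=1 U=1 S=0
  ✓ 0x3BF7B  — 3 lookups
#1 VA=0x38341EB4B (w,kernel):
  [0] read 0x32 idx=14: raw=0x3D007 flags P=1 W=1 U=1 S=0
  [1] read 0x3D idx=26: raw=0x3F007 flags P=1 W=1 U=1 S=0
  [2] read 0x3F idx=30: raw=0x43005 flags P=1 W=0 U=1 S=0
  ⇒ fault: PROTECTION_VIOLATION  — 3 lookups
#2 VA=0x60021F8E6 (w,kernel):
  [0] read 0x32 idx=24: raw=0x47007 flags P=1 W=1 U=1 S=0
  [1] read 0x47 idx=1: raw=0x4B007 flags P=1 W=1 U=1 S=0
  [2] read 0x4B idx=31: raw=0x4E005 flags P=1 W=0 U=1 S=0
  ⇒ fault: PROTECTION_VIOLATION  — 3 lookups
#3 VA=0x30340FE83 (r,user):
  [0] read 0x32 idx=12: raw=0x50007 flags P=1 W=1 U=1 S=0
  [1] read 0x50 idx=26: raw=0x51007 flags P=1 W=1 U=1 S=0
  [2] read 0x51 idx=15: raw=0x53007 flags P=1 W=1 U=1 S=0
  ✓ 0x53E83  — 3 lookups
#4 VA=0x4C181D6CB (w,kernel):
  [0] read 0x32 idx=19: raw=0x54007 flags P=1 W=1 U=1 S=0
  [1] read 0x54 idx=12: raw=0x58007 flags P=1 W=1 U=1 S=0
  [2] read 0x58 idx=29: raw=0x5C007 flags P=1 W=1 U=1 S=0
  ✓ 0x5C6CB  — 3 lookups
#5 VA=0x5C3C095D7 (w,user):
  [0] read 0x32 idx=23: raw=0x60007 flags P=1 W=1 U=1 S=0
  [1] read 0x60 idx=30: raw=0x63007 flags P=1 W=1 U=1 S=0
  [2] read 0x63 idx=9: raw=0x65007 flags P=1 W=1 U=1 S=0
  ✓ 0x655D7  — 3 lookups
#6 VA=0x6812001D9 (w,user):
  [0] read 0x32 idx=26: raw=0x68007 flags P=1 W=1 U=1 S=0
  [1] read 0x68 idx=9: raw=0x1A002 flags P=0 W=1 U=0 S=0
  ⇒ fault: PAGE_NOT_PRESENT  — 2 lookups
#7 VA=0x641811135 (r,user):
  [0] read 0x32 idx=25: raw=0x6B007 flags P=1 W=1 U=1 S=0
  [1] read 0x6B idx=12: raw=0x6C007 flags P=1 W=1 U=1 S=0
  [2] read 0x6C idx=17: raw=0x6F007 flags P=1 W=1 U=1 S=0
  ✓ 0x6F135  — 3 lookups

Access #0 PA: 0x3BF7B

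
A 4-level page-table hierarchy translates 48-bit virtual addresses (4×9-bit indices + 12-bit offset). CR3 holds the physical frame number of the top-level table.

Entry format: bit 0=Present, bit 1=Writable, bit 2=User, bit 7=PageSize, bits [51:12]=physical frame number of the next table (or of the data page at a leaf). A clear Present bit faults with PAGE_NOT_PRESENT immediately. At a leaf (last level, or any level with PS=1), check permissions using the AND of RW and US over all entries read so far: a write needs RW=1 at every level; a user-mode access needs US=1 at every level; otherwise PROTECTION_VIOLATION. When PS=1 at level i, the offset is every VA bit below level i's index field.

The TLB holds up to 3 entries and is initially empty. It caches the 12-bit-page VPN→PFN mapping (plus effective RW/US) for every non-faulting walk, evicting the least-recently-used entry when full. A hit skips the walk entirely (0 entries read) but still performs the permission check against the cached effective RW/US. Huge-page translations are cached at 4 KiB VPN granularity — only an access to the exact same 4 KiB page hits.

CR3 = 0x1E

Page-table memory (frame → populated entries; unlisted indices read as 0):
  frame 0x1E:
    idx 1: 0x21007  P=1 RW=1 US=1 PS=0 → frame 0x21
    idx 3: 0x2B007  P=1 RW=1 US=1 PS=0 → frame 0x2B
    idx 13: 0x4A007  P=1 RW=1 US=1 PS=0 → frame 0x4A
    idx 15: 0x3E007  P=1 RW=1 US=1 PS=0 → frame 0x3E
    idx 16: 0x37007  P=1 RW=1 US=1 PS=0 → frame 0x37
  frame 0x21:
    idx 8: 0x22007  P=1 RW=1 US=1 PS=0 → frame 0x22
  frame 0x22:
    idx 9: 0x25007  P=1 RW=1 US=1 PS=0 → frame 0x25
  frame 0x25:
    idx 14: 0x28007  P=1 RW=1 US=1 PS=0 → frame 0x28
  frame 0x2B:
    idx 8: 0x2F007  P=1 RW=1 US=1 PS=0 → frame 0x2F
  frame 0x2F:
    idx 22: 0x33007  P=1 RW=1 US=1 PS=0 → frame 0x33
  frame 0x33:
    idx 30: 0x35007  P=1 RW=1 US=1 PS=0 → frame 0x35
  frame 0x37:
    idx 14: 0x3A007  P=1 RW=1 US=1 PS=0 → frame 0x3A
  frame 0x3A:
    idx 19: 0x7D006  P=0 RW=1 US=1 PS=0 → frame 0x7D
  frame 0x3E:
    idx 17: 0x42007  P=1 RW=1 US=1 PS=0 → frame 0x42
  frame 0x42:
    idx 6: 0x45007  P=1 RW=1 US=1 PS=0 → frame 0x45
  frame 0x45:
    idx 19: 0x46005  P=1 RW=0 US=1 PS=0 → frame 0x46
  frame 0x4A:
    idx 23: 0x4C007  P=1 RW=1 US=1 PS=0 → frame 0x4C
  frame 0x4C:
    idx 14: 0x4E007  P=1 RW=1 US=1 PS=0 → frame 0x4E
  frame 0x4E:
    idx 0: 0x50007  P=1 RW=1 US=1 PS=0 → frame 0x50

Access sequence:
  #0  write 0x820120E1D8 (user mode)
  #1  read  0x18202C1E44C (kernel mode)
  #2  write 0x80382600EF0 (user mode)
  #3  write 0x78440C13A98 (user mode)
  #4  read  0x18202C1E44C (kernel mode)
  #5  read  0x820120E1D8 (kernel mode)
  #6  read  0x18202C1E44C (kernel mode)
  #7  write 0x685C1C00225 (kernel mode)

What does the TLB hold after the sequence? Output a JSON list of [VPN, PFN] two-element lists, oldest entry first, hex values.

Per-access translation:
#0 VA=0x820120E1D8 (w,user):
  L0 @0x1E[1] → 0x21007  P=1,RW=1,US=1,PS=0
  L1 @0x21[8] → 0x22007  P=1,RW=1,US=1,PS=0
  L2 @0x22[9] → 0x25007  P=1,RW=1,US=1,PS=0
  L3 @0x25[14] → 0x28007  P=1,RW=1,US=1,PS=0
  ✓ 0x281D8  — 4 lookups
#1 VA=0x18202C1E44C (r,kernel):
  L0 @0x1E[3] → 0x2B007  P=1,RW=1,US=1,PS=0
  L1 @0x2B[8] → 0x2F007  P=1,RW=1,US=1,PS=0
  L2 @0x2F[22] → 0x33007  P=1,RW=1,US=1,PS=0
  L3 @0x33[30] → 0x35007  P=1,RW=1,US=1,PS=0
  ✓ 0x3544C  — 4 lookups
#2 VA=0x80382600EF0 (w,user):
  L0 @0x1E[16] → 0x37007  P=1,RW=1,US=1,PS=0
  L1 @0x37[14] → 0x3A007  P=1,RW=1,US=1,PS=0
  L2 @0x3A[19] → 0x7D006  P=0,RW=1,US=1,PS=0
  → PAGE_NOT_PRESENT  (3 entries read)
#3 VA=0x78440C13A98 (w,user):
  L0 @0x1E[15] → 0x3E007  P=1,RW=1,US=1,PS=0
  L1 @0x3E[17] → 0x42007  P=1,RW=1,US=1,PS=0
  L2 @0x42[6] → 0x45007  P=1,RW=1,US=1,PS=0
  L3 @0x45[19] → 0x46005  P=1,RW=0,US=1,PS=0
  → PROTECTION_VIOLATION  (4 entries read)
#4 VA=0x18202C1E44C (r,kernel):
  TLB hit vpn=0x18202C1E → PA=0x3544C
#5 VA=0x820120E1D8 (r,kernel):
  TLB hit vpn=0x820120E → PA=0x281D8
#6 VA=0x18202C1E44C (r,kernel):
  TLB hit vpn=0x18202C1E → PA=0x3544C
#7 VA=0x685C1C00225 (w,kernel):
  L0 @0x1E[13] → 0x4A007  P=1,RW=1,US=1,PS=0
  L1 @0x4A[23] → 0x4C007  P=1,RW=1,US=1,PS=0
  L2 @0x4C[14] → 0x4E007  P=1,RW=1,US=1,PS=0
  L3 @0x4E[0] → 0x50007  P=1,RW=1,US=1,PS=0
  ✓ 0x50225  — 4 lookups

TLB: [["0x820120E", "0x28"], ["0x18202C1E", "0x35"], ["0x685C1C00", "0x50"]]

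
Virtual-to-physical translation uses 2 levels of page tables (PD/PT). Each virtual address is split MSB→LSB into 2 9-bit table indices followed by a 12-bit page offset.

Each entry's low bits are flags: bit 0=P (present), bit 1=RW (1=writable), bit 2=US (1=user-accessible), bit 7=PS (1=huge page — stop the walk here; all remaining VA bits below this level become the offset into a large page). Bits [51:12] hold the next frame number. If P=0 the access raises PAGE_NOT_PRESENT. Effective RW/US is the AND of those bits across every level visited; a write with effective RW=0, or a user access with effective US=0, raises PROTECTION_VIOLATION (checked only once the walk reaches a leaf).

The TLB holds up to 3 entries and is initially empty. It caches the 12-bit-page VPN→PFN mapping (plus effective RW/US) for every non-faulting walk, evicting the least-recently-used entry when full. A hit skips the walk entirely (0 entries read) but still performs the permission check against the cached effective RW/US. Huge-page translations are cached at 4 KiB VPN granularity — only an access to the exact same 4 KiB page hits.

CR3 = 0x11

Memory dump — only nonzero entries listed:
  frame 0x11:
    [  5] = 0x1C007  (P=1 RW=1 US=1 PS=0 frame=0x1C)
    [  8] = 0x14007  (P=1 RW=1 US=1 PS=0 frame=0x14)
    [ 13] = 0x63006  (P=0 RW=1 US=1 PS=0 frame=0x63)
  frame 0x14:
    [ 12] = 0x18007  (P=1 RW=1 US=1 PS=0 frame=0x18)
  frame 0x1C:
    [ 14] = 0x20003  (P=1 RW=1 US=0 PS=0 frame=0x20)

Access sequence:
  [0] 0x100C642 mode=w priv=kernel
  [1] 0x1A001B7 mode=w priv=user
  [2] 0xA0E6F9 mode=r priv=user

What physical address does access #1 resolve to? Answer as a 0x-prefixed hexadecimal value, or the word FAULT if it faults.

Trace:
#0 VA=0x100C642 (w,kernel):
  L0: frame=0x11 idx=8 entry=0x14007 [P=1 RW=1 US=1 PS=0]
  L1: frame=0x14 idx=12 entry=0x18007 [P=1 RW=1 US=1 PS=0]
  ✓ 0x18642  — 2 lookups
#1 VA=0x1A001B7 (w,user):
  L0: frame=0x11 idx=13 entry=0x63006 [P=0 RW=1 US=1 PS=0]
  → PAGE_NOT_PRESENT  (1 entries read)
#2 VA=0xA0E6F9 (r,user):
  L0: frame=0x11 idx=5 entry=0x1C007 [P=1 RW=1 US=1 PS=0]
  L1: frame=0x1C idx=14 entry=0x20003 [P=1 RW=1 US=0 PS=0]
  → PROTECTION_VIOLATION  (2 entries read)

Access #1 PA: FAULT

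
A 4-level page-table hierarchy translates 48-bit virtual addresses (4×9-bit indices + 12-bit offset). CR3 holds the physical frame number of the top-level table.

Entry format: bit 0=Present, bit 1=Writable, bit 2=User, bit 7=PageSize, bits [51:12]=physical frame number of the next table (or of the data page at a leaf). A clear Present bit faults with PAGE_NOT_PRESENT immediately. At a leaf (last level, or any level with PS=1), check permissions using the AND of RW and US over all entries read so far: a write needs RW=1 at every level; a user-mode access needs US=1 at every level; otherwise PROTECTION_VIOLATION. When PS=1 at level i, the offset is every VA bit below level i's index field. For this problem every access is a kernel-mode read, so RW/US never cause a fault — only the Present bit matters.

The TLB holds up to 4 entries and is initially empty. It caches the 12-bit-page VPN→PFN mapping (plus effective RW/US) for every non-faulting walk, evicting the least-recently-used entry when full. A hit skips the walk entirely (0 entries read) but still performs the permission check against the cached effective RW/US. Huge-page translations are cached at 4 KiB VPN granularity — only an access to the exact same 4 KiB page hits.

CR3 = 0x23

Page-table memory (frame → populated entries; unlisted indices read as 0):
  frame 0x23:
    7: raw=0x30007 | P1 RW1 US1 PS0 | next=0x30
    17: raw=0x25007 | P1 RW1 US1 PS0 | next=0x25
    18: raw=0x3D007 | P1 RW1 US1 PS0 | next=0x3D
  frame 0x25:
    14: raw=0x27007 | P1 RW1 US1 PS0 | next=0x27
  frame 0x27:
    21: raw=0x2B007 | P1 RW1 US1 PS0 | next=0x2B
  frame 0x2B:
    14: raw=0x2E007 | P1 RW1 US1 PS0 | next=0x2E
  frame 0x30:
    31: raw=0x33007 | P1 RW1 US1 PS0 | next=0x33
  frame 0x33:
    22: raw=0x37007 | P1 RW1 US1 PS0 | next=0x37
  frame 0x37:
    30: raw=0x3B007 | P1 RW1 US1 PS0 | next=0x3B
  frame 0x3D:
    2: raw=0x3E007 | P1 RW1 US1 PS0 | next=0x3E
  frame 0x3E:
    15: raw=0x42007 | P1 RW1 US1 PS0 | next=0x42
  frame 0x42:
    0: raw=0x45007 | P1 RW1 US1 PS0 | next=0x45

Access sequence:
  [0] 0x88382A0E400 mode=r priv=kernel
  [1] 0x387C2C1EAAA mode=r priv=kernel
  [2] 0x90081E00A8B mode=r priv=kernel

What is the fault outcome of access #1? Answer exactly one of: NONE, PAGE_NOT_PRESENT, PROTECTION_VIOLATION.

Trace:
#0 VA=0x88382A0E400 (r,kernel):
  lvl0: tbl 0x23, slot 17 ⇒ 0x25007 (P1/RW1/US1/PS0)
  lvl1: tbl 0x25, slot 14 ⇒ 0x27007 (P1/RW1/US1/PS0)
  lvl2: tbl 0x27, slot 21 ⇒ 0x2B007 (P1/RW1/US1/PS0)
  lvl3: tbl 0x2B, slot 14 ⇒ 0x2E007 (P1/RW1/US1/PS0)
  ⇒ phys 0x2E400  [4 reads]
#1 VA=0x387C2C1EAAA (r,kernel):
  lvl0: tbl 0x23, slot 7 ⇒ 0x30007 (P1/RW1/US1/PS0)
  lvl1: tbl 0x30, slot 31 ⇒ 0x33007 (P1/RW1/US1/PS0)
  lvl2: tbl 0x33, slot 22 ⇒ 0x37007 (P1/RW1/US1/PS0)
  lvl3: tbl 0x37, slot 30 ⇒ 0x3B007 (P1/RW1/US1/PS0)
  ⇒ phys 0x3BAAA  [4 reads]
#2 VA=0x90081E00A8B (r,kernel):
  lvl0: tbl 0x23, slot 18 ⇒ 0x3D007 (P1/RW1/US1/PS0)
  lvl1: tbl 0x3D, slot 2 ⇒ 0x3E007 (P1/RW1/US1/PS0)
  lvl2: tbl 0x3E, slot 15 ⇒ 0x42007 (P1/RW1/US1/PS0)
  lvl3: tbl 0x42, slot 0 ⇒ 0x45007 (P1/RW1/US1/PS0)
  ⇒ phys 0x45A8B  [4 reads]

Access #1 fault: NONE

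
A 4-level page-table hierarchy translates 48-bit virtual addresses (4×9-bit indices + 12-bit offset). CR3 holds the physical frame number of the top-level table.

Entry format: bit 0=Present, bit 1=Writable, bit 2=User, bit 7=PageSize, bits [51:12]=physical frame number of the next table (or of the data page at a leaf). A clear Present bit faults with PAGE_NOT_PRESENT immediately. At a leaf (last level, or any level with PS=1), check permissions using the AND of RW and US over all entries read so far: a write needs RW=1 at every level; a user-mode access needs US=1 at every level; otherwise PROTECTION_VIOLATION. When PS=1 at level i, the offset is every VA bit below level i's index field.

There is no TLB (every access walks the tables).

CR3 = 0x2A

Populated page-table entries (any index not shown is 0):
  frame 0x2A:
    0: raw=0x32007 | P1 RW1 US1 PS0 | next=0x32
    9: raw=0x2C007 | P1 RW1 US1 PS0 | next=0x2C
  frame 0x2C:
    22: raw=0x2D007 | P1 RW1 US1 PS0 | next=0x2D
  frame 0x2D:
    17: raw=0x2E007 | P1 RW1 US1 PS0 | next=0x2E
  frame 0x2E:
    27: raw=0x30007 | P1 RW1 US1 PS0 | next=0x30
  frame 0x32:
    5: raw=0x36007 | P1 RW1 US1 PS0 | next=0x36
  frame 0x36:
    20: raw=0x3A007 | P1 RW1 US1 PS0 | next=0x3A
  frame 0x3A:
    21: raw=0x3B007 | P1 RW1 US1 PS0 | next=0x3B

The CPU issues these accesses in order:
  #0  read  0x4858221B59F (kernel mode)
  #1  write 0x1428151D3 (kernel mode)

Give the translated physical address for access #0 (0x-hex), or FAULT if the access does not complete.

Trace:
#0 VA=0x4858221B59F (r,kernel):
  [0] read 0x2A idx=9: raw=0x2C007 flags P=1 W=1 U=1 S=0
  [1] read 0x2C idx=22: raw=0x2D007 flags P=1 W=1 U=1 S=0
  [2] read 0x2D idx=17: raw=0x2E007 flags P=1 W=1 U=1 S=0
  [3] read 0x2E idx=27: raw=0x30007 flags P=1 W=1 U=1 S=0
  ✓ 0x3059F  — 4 lookups
#1 VA=0x1428151D3 (w,kernel):
  [0] read 0x2A idx=0: raw=0x32007 flags P=1 W=1 U=1 S=0
  [1] read 0x32 idx=5: raw=0x36007 flags P=1 W=1 U=1 S=0
  [2] read 0x36 idx=20: raw=0x3A007 flags P=1 W=1 U=1 S=0
  [3] read 0x3A idx=21: raw=0x3B007 flags P=1 W=1 U=1 S=0
  ✓ 0x3B1D3  — 4 lookups

Access #0 PA: 0x3059F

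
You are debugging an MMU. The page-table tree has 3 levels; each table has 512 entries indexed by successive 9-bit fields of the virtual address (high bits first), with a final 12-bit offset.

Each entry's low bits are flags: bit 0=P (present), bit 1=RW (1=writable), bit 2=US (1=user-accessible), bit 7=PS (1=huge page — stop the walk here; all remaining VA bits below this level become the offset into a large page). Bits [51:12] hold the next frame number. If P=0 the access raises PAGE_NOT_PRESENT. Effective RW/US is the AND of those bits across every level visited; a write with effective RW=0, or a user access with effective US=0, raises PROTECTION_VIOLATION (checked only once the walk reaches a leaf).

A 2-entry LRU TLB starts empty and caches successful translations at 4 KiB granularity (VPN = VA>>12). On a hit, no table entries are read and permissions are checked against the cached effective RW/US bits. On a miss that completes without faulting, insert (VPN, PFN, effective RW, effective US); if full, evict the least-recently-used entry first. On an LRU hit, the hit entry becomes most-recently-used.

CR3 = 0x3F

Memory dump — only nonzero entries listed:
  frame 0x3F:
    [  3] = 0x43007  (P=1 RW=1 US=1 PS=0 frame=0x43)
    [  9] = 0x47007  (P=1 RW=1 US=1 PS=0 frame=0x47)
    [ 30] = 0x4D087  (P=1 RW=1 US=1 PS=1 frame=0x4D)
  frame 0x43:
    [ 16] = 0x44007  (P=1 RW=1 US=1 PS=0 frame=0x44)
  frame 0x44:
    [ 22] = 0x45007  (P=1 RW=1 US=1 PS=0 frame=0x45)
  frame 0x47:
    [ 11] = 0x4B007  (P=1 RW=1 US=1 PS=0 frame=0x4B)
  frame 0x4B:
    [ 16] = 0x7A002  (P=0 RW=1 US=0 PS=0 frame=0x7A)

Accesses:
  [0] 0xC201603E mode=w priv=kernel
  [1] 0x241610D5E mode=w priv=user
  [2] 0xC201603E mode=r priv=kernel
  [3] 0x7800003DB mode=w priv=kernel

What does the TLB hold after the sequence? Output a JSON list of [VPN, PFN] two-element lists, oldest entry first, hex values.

Per-access translation:
#0 VA=0xC201603E (w,kernel):
  [0] read 0x3F idx=3: raw=0x43007 flags P=1 W=1 U=1 S=0
  [1] read 0x43 idx=16: raw=0x44007 flags P=1 W=1 U=1 S=0
  [2] read 0x44 idx=22: raw=0x45007 flags P=1 W=1 U=1 S=0
  → PA=0x4503E  (3 entries read)
#1 VA=0x241610D5E (w,user):
  [0] read 0x3F idx=9: raw=0x47007 flags P=1 W=1 U=1 S=0
  [1] read 0x47 idx=11: raw=0x4B007 flags P=1 W=1 U=1 S=0
  [2] read 0x4B idx=16: raw=0x7A002 flags P=0 W=1 U=0 S=0
  ✗ PAGE_NOT_PRESENT  [3 reads]
#2 VA=0xC201603E (r,kernel):
  TLB hit vpn=0xC2016 → PA=0x4503E
#3 VA=0x7800003DB (w,kernel):
  [0] read 0x3F idx=30: raw=0x4D087 flags P=1 W=1 U=1 S=1
  → PA=0x4D3DB (huge @L0)  (1 entries read)

TLB: [["0xC2016", "0x45"], ["0x780000", "0x4D"]]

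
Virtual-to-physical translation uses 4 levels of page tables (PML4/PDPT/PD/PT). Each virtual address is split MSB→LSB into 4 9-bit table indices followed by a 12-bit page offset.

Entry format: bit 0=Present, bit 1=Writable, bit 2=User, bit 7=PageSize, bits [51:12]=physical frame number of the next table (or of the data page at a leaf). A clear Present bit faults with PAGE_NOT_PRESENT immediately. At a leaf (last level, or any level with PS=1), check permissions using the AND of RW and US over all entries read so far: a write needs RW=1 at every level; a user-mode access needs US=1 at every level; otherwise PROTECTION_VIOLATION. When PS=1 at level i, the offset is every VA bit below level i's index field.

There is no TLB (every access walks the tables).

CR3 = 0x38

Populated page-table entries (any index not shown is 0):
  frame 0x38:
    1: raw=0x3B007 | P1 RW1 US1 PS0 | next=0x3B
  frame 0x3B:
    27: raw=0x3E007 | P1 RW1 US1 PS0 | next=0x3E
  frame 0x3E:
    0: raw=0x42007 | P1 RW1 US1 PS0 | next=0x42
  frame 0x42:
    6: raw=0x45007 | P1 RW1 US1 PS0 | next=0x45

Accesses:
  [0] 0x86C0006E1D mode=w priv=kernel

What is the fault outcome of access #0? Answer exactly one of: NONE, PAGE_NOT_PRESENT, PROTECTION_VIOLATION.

Per-access translation:
#0 VA=0x86C0006E1D (w,kernel):
  lvl0: tbl 0x38, slot 1 ⇒ 0x3B007 (P1/RW1/US1/PS0)
  lvl1: tbl 0x3B, slot 27 ⇒ 0x3E007 (P1/RW1/US1/PS0)
  lvl2: tbl 0x3E, slot 0 ⇒ 0x42007 (P1/RW1/US1/PS0)
  lvl3: tbl 0x42, slot 6 ⇒ 0x45007 (P1/RW1/US1/PS0)
  ✓ 0x45E1D  — 4 lookups

Access #0 fault: NONE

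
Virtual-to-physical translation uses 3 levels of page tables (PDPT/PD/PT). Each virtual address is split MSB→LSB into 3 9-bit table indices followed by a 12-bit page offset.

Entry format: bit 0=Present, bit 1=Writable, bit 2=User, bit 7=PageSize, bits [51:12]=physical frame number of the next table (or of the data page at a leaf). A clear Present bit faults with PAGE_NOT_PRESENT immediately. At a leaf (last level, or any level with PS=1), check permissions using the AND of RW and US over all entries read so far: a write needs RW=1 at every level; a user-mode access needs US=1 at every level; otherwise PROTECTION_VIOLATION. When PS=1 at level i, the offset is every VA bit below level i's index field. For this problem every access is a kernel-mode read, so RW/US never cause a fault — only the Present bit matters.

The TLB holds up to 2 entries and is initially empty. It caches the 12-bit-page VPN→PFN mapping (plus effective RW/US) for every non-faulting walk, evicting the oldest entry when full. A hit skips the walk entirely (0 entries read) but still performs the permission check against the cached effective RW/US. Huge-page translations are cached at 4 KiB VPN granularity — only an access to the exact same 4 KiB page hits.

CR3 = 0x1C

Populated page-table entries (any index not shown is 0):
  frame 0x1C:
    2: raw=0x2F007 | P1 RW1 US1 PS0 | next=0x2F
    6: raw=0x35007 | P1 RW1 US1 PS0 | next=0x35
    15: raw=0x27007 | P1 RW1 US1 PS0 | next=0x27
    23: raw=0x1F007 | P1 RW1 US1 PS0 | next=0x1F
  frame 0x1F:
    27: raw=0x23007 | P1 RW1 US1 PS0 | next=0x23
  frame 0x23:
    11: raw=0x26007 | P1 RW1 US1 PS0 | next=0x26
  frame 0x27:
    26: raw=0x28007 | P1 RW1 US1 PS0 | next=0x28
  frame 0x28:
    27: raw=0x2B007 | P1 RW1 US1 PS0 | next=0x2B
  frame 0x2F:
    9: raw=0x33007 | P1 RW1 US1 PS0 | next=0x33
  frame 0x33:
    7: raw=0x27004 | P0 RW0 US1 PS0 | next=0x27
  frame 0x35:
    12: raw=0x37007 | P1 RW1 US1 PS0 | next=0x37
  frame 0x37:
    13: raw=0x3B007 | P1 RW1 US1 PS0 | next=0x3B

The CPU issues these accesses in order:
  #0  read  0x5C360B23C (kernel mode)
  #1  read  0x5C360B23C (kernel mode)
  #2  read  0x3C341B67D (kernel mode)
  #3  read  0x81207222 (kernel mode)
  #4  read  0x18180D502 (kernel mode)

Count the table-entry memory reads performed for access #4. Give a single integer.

Per-access translation:
#0 VA=0x5C360B23C (r,kernel):
  [0] read 0x1C idx=23: raw=0x1F007 flags P=1 W=1 U=1 S=0
  [1] read 0x1F idx=27: raw=0x23007 flags P=1 W=1 U=1 S=0
  [2] read 0x23 idx=11: raw=0x26007 flags P=1 W=1 U=1 S=0
  ✓ 0x2623C  — 3 lookups
#1 VA=0x5C360B23C (r,kernel):
  TLB hit vpn=0x5C360B → PA=0x2623C
#2 VA=0x3C341B67D (r,kernel):
  [0] read 0x1C idx=15: raw=0x27007 flags P=1 W=1 U=1 S=0
  [1] read 0x27 idx=26: raw=0x28007 flags P=1 W=1 U=1 S=0
  [2] read 0x28 idx=27: raw=0x2B007 flags P=1 W=1 U=1 S=0
  ✓ 0x2B67D  — 3 lookups
#3 VA=0x81207222 (r,kernel):
  [0] read 0x1C idx=2: raw=0x2F007 flags P=1 W=1 U=1 S=0
  [1] read 0x2F idx=9: raw=0x33007 flags P=1 W=1 U=1 S=0
  [2] read 0x33 idx=7: raw=0x27004 flags P=0 W=0 U=1 S=0
  ⇒ fault: PAGE_NOT_PRESENT  — 3 lookups
#4 VA=0x18180D502 (r,kernel):
  [0] read 0x1C idx=6: raw=0x35007 flags P=1 W=1 U=1 S=0
  [1] read 0x35 idx=12: raw=0x37007 flags P=1 W=1 U=1 S=0
  [2] read 0x37 idx=13: raw=0x3B007 flags P=1 W=1 U=1 S=0
  ✓ 0x3B502  — 3 lookups

Entries read for #4: 3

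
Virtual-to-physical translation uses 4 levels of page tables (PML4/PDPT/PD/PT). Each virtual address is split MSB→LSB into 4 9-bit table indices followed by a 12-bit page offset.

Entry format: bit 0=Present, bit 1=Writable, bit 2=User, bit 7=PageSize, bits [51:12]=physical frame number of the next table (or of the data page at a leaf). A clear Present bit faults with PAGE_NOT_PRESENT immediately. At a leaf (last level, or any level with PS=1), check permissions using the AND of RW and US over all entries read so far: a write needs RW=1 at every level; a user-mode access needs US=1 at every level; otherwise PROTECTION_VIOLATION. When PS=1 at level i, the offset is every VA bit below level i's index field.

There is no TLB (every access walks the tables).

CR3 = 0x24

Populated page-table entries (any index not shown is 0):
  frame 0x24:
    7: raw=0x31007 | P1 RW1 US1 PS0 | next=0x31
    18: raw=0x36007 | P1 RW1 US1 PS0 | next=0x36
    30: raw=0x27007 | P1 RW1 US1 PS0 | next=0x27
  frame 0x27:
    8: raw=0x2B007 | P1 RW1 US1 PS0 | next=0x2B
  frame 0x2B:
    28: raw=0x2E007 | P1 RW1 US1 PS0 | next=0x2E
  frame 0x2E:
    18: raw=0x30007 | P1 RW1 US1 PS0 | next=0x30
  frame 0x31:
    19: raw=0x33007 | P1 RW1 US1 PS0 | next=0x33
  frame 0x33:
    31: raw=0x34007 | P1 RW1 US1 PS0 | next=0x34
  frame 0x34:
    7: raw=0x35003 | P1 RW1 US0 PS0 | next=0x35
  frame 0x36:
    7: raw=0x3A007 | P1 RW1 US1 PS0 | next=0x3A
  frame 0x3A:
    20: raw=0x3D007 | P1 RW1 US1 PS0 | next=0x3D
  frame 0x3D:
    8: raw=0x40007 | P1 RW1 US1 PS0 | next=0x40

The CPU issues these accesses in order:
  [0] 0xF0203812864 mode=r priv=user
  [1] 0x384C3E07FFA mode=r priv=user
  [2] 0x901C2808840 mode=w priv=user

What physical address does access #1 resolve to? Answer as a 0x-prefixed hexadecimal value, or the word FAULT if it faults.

Walk each access:
#0 VA=0xF0203812864 (r,user):
  L0 @0x24[30] → 0x27007  P=1,RW=1,US=1,PS=0
  L1 @0x27[8] → 0x2B007  P=1,RW=1,US=1,PS=0
  L2 @0x2B[28] → 0x2E007  P=1,RW=1,US=1,PS=0
  L3 @0x2E[18] → 0x30007  P=1,RW=1,US=1,PS=0
  ⇒ phys 0x30864  [4 reads]
#1 VA=0x384C3E07FFA (r,user):
  L0 @0x24[7] → 0x31007  P=1,RW=1,US=1,PS=0
  L1 @0x31[19] → 0x33007  P=1,RW=1,US=1,PS=0
  L2 @0x33[31] → 0x34007  P=1,RW=1,US=1,PS=0
  L3 @0x34[7] → 0x35003  P=1,RW=1,US=0,PS=0
  ✗ PROTECTION_VIOLATION  [4 reads]
#2 VA=0x901C2808840 (w,user):
  L0 @0x24[18] → 0x36007  P=1,RW=1,US=1,PS=0
  L1 @0x36[7] → 0x3A007  P=1,RW=1,US=1,PS=0
  L2 @0x3A[20] → 0x3D007  P=1,RW=1,US=1,PS=0
  L3 @0x3D[8] → 0x40007  P=1,RW=1,US=1,PS=0
  ⇒ phys 0x40840  [4 reads]

Access #1 PA: FAULT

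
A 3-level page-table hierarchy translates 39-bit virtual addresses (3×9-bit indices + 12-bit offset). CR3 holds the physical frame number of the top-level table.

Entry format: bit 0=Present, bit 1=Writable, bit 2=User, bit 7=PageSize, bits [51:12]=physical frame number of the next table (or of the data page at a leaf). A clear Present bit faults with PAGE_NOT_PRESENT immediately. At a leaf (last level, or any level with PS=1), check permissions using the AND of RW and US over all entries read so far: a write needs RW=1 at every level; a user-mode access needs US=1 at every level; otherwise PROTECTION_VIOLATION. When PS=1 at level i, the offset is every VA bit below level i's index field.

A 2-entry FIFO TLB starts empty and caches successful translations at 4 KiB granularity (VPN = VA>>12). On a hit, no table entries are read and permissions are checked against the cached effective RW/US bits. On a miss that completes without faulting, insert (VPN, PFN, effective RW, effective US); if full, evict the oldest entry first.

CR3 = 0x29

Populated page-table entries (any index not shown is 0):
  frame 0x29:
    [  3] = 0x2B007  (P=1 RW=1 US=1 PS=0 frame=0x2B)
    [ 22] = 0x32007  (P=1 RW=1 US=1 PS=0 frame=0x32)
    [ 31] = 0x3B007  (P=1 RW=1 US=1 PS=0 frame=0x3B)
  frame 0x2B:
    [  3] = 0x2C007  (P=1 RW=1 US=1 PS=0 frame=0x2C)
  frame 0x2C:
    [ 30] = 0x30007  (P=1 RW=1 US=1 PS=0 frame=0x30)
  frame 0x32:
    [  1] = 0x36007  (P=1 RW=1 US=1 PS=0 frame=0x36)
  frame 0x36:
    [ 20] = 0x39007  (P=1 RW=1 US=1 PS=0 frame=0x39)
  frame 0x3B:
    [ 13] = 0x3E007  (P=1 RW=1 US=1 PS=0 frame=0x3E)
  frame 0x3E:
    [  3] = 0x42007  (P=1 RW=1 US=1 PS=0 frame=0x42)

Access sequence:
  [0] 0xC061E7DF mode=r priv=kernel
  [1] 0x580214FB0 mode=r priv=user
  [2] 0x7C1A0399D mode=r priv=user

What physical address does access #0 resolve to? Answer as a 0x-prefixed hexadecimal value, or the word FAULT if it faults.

Walk each access:
#0 VA=0xC061E7DF (r,kernel):
  [0] read 0x29 idx=3: raw=0x2B007 flags P=1 W=1 U=1 S=0
  [1] read 0x2B idx=3: raw=0x2C007 flags P=1 W=1 U=1 S=0
  [2] read 0x2C idx=30: raw=0x30007 flags P=1 W=1 U=1 S=0
  → PA=0x307DF  (3 entries read)
#1 VA=0x580214FB0 (r,user):
  [0] read 0x29 idx=22: raw=0x32007 flags P=1 W=1 U=1 S=0
  [1] read 0x32 idx=1: raw=0x36007 flags P=1 W=1 U=1 S=0
  [2] read 0x36 idx=20: raw=0x39007 flags P=1 W=1 U=1 S=0
  → PA=0x39FB0  (3 entries read)
#2 VA=0x7C1A0399D (r,user):
  [0] read 0x29 idx=31: raw=0x3B007 flags P=1 W=1 U=1 S=0
  [1] read 0x3B idx=13: raw=0x3E007 flags P=1 W=1 U=1 S=0
  [2] read 0x3E idx=3: raw=0x42007 flags P=1 W=1 U=1 S=0
  → PA=0x4299D  (3 entries read)

Access #0 PA: 0x307DF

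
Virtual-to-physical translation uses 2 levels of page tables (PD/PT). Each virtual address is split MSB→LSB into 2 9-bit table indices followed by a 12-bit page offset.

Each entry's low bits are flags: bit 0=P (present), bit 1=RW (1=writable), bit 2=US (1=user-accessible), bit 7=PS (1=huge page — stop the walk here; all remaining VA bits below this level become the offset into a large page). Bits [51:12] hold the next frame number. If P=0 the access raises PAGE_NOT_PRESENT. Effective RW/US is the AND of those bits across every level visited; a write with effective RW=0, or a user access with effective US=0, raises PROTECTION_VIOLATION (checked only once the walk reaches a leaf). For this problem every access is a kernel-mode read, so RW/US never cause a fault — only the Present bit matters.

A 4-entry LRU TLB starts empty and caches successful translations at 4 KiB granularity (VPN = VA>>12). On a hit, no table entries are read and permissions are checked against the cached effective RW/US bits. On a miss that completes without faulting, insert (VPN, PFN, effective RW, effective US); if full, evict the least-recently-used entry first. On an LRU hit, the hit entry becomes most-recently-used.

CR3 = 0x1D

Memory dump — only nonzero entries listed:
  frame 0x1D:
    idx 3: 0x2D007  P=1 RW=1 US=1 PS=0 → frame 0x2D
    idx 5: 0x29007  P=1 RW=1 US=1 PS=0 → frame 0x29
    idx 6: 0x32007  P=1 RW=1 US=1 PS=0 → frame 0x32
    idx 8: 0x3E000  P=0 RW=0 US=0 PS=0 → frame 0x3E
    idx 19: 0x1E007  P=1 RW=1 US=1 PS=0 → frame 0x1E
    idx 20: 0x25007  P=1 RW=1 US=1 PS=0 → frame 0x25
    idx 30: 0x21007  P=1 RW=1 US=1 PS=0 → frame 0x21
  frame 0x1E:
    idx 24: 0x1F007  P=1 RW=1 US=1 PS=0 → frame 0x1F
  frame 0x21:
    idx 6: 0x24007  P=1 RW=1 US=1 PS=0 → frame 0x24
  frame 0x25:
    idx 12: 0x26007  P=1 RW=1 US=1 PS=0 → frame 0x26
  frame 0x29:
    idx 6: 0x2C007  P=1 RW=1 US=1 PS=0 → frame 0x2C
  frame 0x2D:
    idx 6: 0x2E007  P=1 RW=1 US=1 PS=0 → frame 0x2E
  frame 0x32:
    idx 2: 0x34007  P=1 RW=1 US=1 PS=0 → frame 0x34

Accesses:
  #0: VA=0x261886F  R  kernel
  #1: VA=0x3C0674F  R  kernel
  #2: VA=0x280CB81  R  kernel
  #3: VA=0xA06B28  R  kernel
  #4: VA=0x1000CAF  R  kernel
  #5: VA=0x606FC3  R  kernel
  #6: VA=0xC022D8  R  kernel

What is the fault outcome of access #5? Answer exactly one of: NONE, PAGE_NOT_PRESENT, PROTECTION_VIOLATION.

Walk each access:
#0 VA=0x261886F (r,kernel):
  L0 @0x1D[19] → 0x1E007  P=1,RW=1,US=1,PS=0
  L1 @0x1E[24] → 0x1F007  P=1,RW=1,US=1,PS=0
  ✓ 0x1F86F  — 2 lookups
#1 VA=0x3C0674F (r,kernel):
  L0 @0x1D[30] → 0x21007  P=1,RW=1,US=1,PS=0
  L1 @0x21[6] → 0x24007  P=1,RW=1,US=1,PS=0
  ✓ 0x2474F  — 2 lookups
#2 VA=0x280CB81 (r,kernel):
  L0 @0x1D[20] → 0x25007  P=1,RW=1,US=1,PS=0
  L1 @0x25[12] → 0x26007  P=1,RW=1,US=1,PS=0
  ✓ 0x26B81  — 2 lookups
#3 VA=0xA06B28 (r,kernel):
  L0 @0x1D[5] → 0x29007  P=1,RW=1,US=1,PS=0
  L1 @0x29[6] → 0x2C007  P=1,RW=1,US=1,PS=0
  ✓ 0x2CB28  — 2 lookups
#4 VA=0x1000CAF (r,kernel):
  L0 @0x1D[8] → 0x3E000  P=0,RW=0,US=0,PS=0
  ⇒ fault: PAGE_NOT_PRESENT  — 1 lookups
#5 VA=0x606FC3 (r,kernel):
  L0 @0x1D[3] → 0x2D007  P=1,RW=1,US=1,PS=0
  L1 @0x2D[6] → 0x2E007  P=1,RW=1,US=1,PS=0
  ✓ 0x2EFC3  — 2 lookups
#6 VA=0xC022D8 (r,kernel):
  L0 @0x1D[6] → 0x32007  P=1,RW=1,US=1,PS=0
  L1 @0x32[2] → 0x34007  P=1,RW=1,US=1,PS=0
  ✓ 0x342D8  — 2 lookups

Access #5 fault: NONE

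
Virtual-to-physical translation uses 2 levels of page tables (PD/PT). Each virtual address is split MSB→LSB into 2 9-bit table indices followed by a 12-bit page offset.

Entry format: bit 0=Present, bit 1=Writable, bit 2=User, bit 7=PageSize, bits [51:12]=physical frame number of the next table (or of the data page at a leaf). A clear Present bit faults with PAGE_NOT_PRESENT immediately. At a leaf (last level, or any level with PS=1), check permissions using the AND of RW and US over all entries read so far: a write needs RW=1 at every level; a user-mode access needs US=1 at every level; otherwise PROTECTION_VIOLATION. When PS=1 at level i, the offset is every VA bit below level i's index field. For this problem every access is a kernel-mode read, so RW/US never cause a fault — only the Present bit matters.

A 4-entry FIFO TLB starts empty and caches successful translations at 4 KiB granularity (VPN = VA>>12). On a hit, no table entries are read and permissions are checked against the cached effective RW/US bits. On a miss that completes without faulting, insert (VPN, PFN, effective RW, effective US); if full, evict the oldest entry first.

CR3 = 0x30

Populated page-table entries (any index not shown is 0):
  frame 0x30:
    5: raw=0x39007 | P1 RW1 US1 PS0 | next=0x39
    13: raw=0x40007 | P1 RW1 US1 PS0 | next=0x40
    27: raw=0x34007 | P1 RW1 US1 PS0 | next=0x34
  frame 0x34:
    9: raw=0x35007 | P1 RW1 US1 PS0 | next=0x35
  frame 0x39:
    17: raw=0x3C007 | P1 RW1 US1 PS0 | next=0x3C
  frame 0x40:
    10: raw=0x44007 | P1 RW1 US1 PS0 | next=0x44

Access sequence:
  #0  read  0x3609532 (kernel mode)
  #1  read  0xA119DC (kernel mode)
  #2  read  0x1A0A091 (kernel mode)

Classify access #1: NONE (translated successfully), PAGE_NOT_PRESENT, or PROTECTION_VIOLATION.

Walk each access:
#0 VA=0x3609532 (r,kernel):
  lvl0: tbl 0x30, slot 27 ⇒ 0x34007 (P1/RW1/US1/PS0)
  lvl1: tbl 0x34, slot 9 ⇒ 0x35007 (P1/RW1/US1/PS0)
  ⇒ phys 0x35532  [2 reads]
#1 VA=0xA119DC (r,kernel):
  lvl0: tbl 0x30, slot 5 ⇒ 0x39007 (P1/RW1/US1/PS0)
  lvl1: tbl 0x39, slot 17 ⇒ 0x3C007 (P1/RW1/US1/PS0)
  ⇒ phys 0x3C9DC  [2 reads]
#2 VA=0x1A0A091 (r,kernel):
  lvl0: tbl 0x30, slot 13 ⇒ 0x40007 (P1/RW1/US1/PS0)
  lvl1: tbl 0x40, slot 10 ⇒ 0x44007 (P1/RW1/US1/PS0)
  ⇒ phys 0x44091  [2 reads]

Access #1 fault: NONE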